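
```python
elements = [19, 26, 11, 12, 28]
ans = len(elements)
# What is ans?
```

Trace:
`elements = [19, 26, 11, 12, 28]` → elements = [19, 26, 11, 12, 28]
`ans = len(elements)` → ans = 5
So ans = 5

Answer: 5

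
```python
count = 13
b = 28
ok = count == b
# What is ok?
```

Trace:
`count = 13` → count = 13
`b = 28` → b = 28
`ok = count == b` → ok = False
So ok = False

Answer: False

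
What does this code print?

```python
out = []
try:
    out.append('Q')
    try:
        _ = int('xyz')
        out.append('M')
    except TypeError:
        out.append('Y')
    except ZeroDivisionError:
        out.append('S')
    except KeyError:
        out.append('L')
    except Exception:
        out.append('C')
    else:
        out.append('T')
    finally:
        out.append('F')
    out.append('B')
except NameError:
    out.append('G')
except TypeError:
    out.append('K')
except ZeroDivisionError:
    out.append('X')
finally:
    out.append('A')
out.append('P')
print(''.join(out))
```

Execution trace: 'Q' (try body) → 'C' (inner except Exception) → 'F' (inner finally) → 'B' (try body, no exception) → 'A' (finally) → 'P' (after the try/except). Output: QCFBAP

Answer: QCFBAP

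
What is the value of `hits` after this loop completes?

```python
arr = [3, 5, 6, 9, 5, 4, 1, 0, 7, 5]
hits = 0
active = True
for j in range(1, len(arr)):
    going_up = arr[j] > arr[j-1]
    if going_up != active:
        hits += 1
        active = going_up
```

Count direction changes in [3, 5, 6, 9, 5, 4, 1, 0, 7, 5]
`hits` takes the values: 0 → 1 → 2 → 3

Answer: 3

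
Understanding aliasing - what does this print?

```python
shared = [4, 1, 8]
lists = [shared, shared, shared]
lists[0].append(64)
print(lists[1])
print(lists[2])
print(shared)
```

Key concept: list of same reference.
Step by step:
`shared = [4, 1, 8]` → shared = [4, 1, 8]
`lists = [shared, shared, shared]` → lists = [[4, 1, 8], [4, 1, 8], [4, 1, 8]]
`lists[0].append(64)` → shared = [4, 1, 8, 64]; lists = [[4, 1, 8, 64], [4, 1, 8, 64], [4, 1, 8, 64]]
`print(lists[1])` → prints [4, 1, 8, 64]
`print(lists[2])` → prints [4, 1, 8, 64]
`print(shared)` → prints [4, 1, 8, 64]

Answer:
[4, 1, 8, 64]
[4, 1, 8, 64]
[4, 1, 8, 64]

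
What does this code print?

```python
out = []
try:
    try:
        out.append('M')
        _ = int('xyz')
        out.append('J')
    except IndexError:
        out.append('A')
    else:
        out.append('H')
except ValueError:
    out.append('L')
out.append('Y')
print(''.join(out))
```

Execution trace: 'M' (try body) → 'L' (outer except ValueError) → 'Y' (after the try/except). Output: MLY

Answer: MLY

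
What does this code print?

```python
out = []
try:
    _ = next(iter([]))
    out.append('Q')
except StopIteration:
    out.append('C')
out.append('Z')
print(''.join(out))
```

Execution trace: 'C' (except StopIteration) → 'Z' (after the try/except). Output: CZ

Answer: CZ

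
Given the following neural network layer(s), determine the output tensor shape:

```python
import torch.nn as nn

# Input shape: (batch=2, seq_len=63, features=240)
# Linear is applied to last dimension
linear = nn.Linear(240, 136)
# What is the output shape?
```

Input: (2, 63, 240) -> Output: (2, 63, 136)

Answer: (2, 63, 136)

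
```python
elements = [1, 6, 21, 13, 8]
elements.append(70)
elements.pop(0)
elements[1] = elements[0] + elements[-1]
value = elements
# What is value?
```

Trace:
`elements = [1, 6, 21, 13, 8]` → elements = [1, 6, 21, 13, 8]
`elements.append(70)` → elements = [1, 6, 21, 13, 8, 70]
`elements.pop(0)` → elements = [6, 21, 13, 8, 70]
`elements[1] = elements[0] + elements[-1]` → elements = [6, 76, 13, 8, 70]
`value = elements` → value = [6, 76, 13, 8, 70]
So value = [6, 76, 13, 8, 70]

Answer: [6, 76, 13, 8, 70]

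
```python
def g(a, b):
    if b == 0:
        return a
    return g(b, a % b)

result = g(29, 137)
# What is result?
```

g(29, 137) -> g(137, 29) -> g(29, 21) -> g(21, 8) -> g(8, 5) -> g(5, 3) -> g(3, 2) -> g(2, 1) -> g(1, 0) -> 1

Answer: 1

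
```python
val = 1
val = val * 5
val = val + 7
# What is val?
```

Trace:
`val = 1` → val = 1
`val = val * 5` → val = 5
`val = val + 7` → val = 12
So val = 12

Answer: 12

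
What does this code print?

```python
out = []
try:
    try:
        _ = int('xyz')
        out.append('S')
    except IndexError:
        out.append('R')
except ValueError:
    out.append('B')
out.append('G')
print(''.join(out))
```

Execution trace: 'B' (outer except ValueError) → 'G' (after the try/except). Output: BG

Answer: BG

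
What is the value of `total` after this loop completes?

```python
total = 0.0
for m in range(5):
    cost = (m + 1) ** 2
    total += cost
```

Sum of squared losses 1² + 2² + ... + 5²
`total` takes the values: 0.0 → 1.0 → 5.0 → 14.0 → 30.0 → 55.0

Answer: 55.0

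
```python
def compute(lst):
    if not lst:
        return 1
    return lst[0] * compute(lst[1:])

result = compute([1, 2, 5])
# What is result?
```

Product over [1, 2, 5] = 1 * 2 * 5 = 10

Answer: 10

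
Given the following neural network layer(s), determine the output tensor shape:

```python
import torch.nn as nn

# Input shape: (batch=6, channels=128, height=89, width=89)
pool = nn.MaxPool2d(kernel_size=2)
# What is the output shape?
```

Input: (6, 128, 89, 89) -> Output: (6, 128, 44, 44)

Answer: (6, 128, 44, 44)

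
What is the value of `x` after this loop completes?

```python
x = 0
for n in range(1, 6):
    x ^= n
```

XOR of 1 to 5
`x` takes the values: 0 → 1 → 3 → 0 → 4 → 1

Answer: 1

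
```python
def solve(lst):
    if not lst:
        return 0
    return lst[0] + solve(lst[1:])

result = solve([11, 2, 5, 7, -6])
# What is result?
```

11 + 2 + 5 + 7 + (-6) + 0 = 19

Answer: 19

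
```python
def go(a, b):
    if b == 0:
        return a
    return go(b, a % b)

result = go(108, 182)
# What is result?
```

go(108, 182) -> go(182, 108) -> go(108, 74) -> go(74, 34) -> go(34, 6) -> go(6, 4) -> go(4, 2) -> go(2, 0) -> 2

Answer: 2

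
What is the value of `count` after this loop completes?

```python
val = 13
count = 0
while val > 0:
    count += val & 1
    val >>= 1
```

Count set bits in 13 (binary: 0b1101)
`count` takes the values: 0 → 1 → 2 → 3

Answer: 3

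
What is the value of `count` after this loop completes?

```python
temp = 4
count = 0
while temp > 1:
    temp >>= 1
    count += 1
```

Count right shifts until 1
`count` takes the values: 0 → 1 → 2

Answer: 2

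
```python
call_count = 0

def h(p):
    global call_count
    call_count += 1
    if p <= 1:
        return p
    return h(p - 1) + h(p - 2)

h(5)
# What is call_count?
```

Calls(p) = 1 + Calls(p-1) + Calls(p-2); Calls(0)=Calls(1)=1. For p=5 this gives 15.

Answer: 15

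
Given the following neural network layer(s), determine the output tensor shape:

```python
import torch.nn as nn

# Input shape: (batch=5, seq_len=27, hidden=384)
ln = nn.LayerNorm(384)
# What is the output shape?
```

Input: (5, 27, 384) -> Output: (5, 27, 384)

Answer: (5, 27, 384)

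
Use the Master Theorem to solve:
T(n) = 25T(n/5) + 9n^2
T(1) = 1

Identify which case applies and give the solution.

a=25, b=5, f(n)=9n^2. log_5(25) = 2. Since c=2 = 2, Case 2 applies: T(n) = Θ(n^log_b(a) · log n) = O(n^2 log n).

Answer: O(n^2 log n) - Case 2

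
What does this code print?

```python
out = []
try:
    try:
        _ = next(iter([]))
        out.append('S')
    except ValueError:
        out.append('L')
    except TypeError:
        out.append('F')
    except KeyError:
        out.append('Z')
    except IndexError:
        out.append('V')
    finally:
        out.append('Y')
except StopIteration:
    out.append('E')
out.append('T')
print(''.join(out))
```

Execution trace: 'Y' (finally) → 'E' (outer except StopIteration) → 'T' (after the try/except). Output: YET

Answer: YET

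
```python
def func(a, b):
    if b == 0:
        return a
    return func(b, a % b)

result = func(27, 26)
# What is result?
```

func(27, 26) -> func(26, 1) -> func(1, 0) -> 1

Answer: 1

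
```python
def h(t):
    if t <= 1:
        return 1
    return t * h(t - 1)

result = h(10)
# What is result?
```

h(10) = 10 * 9 * 8 * 7 * 6 * 5 * 4 * 3 * 2 * 1 = 3628800

Answer: 3628800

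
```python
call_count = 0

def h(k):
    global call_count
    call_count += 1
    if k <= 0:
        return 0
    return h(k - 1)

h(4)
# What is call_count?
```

Linear recursion stepping by 1: 5 calls from k=4 down to ≤0.

Answer: 5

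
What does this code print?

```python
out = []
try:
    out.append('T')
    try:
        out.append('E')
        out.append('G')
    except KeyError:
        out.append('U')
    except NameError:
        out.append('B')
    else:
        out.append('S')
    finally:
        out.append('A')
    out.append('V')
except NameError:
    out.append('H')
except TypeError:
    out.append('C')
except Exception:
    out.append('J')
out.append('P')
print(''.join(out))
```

Execution trace: 'T' (try body) → 'E' (inner try body) → 'G' (inner try body, no exception) → 'S' (inner else) → 'A' (inner finally) → 'V' (try body, no exception) → 'P' (after the try/except). Output: TEGSAVP

Answer: TEGSAVP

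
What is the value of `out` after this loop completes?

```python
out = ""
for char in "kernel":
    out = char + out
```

Reverse 'kernel'
`out` takes the values: "" → "k" → "ek" → "rek" → "nrek" → "enrek" → "lenrek"

Answer: "lenrek"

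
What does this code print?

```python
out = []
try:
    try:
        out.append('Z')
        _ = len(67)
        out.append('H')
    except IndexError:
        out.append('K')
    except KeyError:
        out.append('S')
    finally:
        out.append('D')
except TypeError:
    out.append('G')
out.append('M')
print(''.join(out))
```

Execution trace: 'Z' (try body) → 'D' (finally) → 'G' (outer except TypeError) → 'M' (after the try/except). Output: ZDGM

Answer: ZDGM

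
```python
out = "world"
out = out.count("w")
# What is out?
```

Trace:
`out = "world"` → out = 'world'
`out = out.count("w")` → out = 1
So out = 1

Answer: 1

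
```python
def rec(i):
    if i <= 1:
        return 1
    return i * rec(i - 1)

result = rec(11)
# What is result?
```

rec(11) = 11 * 10 * 9 * 8 * 7 * 6 * 5 * 4 * 3 * 2 * 1 = 39916800

Answer: 39916800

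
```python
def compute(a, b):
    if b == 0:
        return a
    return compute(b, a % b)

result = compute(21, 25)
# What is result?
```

compute(21, 25) -> compute(25, 21) -> compute(21, 4) -> compute(4, 1) -> compute(1, 0) -> 1

Answer: 1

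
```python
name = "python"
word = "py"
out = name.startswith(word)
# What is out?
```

Trace:
`name = "python"` → name = 'python'
`word = "py"` → word = 'py'
`out = name.startswith(word)` → out = True
So out = True

Answer: True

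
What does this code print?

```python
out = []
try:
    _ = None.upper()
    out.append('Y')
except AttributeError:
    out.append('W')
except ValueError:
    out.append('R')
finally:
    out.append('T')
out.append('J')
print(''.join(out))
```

Execution trace: 'W' (except AttributeError) → 'T' (finally) → 'J' (after the try/except). Output: WTJ

Answer: WTJ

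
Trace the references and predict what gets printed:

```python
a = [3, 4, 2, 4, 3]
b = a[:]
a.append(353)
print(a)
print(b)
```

Key concept: slice [:] creates copy.
Step by step:
`a = [3, 4, 2, 4, 3]` → a = [3, 4, 2, 4, 3]
`b = a[:]` → b = [3, 4, 2, 4, 3]
`a.append(353)` → a = [3, 4, 2, 4, 3, 353]
`print(a)` → prints [3, 4, 2, 4, 3, 353]
`print(b)` → prints [3, 4, 2, 4, 3]

Answer:
[3, 4, 2, 4, 3, 353]
[3, 4, 2, 4, 3]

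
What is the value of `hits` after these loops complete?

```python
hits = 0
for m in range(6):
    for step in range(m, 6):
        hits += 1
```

Upper triangle: 6 + 5 + ... + 1
`hits` takes the values: 0 → 1 → 2 → 3 → 4 → 5 → 6 → 7 → 8 → 9 → 10 → 11 → 12 → 13 → 14 → 15 → 16 → 17 → 18 → 19 → 20 → 21

Answer: 21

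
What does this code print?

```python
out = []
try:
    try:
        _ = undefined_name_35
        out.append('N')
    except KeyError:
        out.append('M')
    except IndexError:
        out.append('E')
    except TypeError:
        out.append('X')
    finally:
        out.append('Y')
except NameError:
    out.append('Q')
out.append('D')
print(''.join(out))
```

Execution trace: 'Y' (finally) → 'Q' (outer except NameError) → 'D' (after the try/except). Output: YQD

Answer: YQD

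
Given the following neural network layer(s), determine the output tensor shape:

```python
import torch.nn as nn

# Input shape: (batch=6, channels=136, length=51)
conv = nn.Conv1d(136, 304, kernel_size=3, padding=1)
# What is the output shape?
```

Input: (6, 136, 51) -> Output: (6, 304, 51)

Answer: (6, 304, 51)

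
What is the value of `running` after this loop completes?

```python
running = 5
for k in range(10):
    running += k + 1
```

Start at 5, add 1 to 10 = 60
`running` takes the values: 5 → 6 → 8 → 11 → 15 → 20 → 26 → 33 → 41 → 50 → 60

Answer: 60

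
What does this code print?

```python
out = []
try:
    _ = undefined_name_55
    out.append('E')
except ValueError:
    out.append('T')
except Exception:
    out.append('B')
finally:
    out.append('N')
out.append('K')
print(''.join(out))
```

Execution trace: 'B' (except Exception) → 'N' (finally) → 'K' (after the try/except). Output: BNK

Answer: BNK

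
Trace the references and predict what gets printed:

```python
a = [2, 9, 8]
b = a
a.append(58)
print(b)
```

Key concept: basic list aliasing.
Step by step:
`a = [2, 9, 8]` → a = [2, 9, 8]
`b = a` → b = [2, 9, 8] (same object as a)
`a.append(58)` → a = [2, 9, 8, 58] (same object as b); b = [2, 9, 8, 58] (same object as a)
`print(b)` → prints [2, 9, 8, 58]

Answer: [2, 9, 8, 58]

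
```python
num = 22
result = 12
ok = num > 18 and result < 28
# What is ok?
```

Trace:
`num = 22` → num = 22
`result = 12` → result = 12
`ok = num > 18 and result < 28` → ok = True
So ok = True

Answer: True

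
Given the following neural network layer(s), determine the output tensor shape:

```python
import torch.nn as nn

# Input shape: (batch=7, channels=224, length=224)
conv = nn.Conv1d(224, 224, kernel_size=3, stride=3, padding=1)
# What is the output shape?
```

Input: (7, 224, 224) -> Output: (7, 224, 75)

Answer: (7, 224, 75)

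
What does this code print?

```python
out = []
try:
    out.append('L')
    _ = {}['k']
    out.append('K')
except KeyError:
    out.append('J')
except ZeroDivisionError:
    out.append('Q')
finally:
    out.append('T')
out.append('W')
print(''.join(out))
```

Execution trace: 'L' (try body) → 'J' (except KeyError) → 'T' (finally) → 'W' (after the try/except). Output: LJTW

Answer: LJTW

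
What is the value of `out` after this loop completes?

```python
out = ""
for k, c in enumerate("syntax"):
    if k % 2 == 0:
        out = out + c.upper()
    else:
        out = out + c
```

Uppercase even positions in 'syntax'
`out` takes the values: "" → "S" → "Sy" → "SyN" → "SyNt" → "SyNtA" → "SyNtAx"

Answer: "SyNtAx"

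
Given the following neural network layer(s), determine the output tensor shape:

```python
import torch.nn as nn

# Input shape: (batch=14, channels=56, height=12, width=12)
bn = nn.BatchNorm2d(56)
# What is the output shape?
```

Input: (14, 56, 12, 12) -> Output: (14, 56, 12, 12)

Answer: (14, 56, 12, 12)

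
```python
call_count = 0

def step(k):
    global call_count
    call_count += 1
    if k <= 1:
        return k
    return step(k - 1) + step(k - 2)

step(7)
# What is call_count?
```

Calls(k) = 1 + Calls(k-1) + Calls(k-2); Calls(0)=Calls(1)=1. For k=7 this gives 41.

Answer: 41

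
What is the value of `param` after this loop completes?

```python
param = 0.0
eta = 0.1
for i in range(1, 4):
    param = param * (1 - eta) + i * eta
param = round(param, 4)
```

Moving average with lr=0.1
`param` takes the values: 0.0 → 0.1 → 0.29 → 0.561

Answer: 0.561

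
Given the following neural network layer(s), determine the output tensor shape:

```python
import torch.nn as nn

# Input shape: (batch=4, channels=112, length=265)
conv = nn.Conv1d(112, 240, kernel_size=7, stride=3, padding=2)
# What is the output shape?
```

Input: (4, 112, 265) -> Output: (4, 240, 88)

Answer: (4, 240, 88)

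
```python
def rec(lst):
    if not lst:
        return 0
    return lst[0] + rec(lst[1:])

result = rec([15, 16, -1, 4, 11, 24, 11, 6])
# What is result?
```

15 + 16 + (-1) + 4 + 11 + 24 + 11 + 6 + 0 = 86

Answer: 86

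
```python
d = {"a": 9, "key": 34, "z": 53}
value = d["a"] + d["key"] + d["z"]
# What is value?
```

Trace:
`d = {"a": 9, "key": 34, "z": 53}` → d = {'a': 9, 'key': 34, 'z': 53}
`value = d["a"] + d["key"] + d["z"]` → value = 96
So value = 96

Answer: 96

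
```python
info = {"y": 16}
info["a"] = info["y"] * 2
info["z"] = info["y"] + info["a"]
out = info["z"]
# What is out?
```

Trace:
`info = {"y": 16}` → info = {'y': 16}
`info["a"] = info["y"] * 2` → info = {'y': 16, 'a': 32}
`info["z"] = info["y"] + info["a"]` → info = {'y': 16, 'a': 32, 'z': 48}
`out = info["z"]` → out = 48
So out = 48

Answer: 48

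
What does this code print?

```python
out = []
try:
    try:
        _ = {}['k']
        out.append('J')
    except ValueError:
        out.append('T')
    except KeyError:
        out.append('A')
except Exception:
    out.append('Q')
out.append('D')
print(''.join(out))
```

Execution trace: 'A' (inner except KeyError) → 'D' (after the try/except). Output: AD

Answer: AD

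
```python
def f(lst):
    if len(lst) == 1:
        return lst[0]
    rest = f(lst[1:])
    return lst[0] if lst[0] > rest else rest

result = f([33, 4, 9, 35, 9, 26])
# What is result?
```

Recursive max over [33, 4, 9, 35, 9, 26] = 35

Answer: 35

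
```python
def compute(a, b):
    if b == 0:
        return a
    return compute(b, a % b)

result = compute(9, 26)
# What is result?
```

compute(9, 26) -> compute(26, 9) -> compute(9, 8) -> compute(8, 1) -> compute(1, 0) -> 1

Answer: 1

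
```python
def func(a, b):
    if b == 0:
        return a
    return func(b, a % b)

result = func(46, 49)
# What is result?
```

func(46, 49) -> func(49, 46) -> func(46, 3) -> func(3, 1) -> func(1, 0) -> 1

Answer: 1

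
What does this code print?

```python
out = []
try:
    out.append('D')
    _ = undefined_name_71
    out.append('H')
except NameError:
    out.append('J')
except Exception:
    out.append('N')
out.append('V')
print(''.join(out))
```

Execution trace: 'D' (try body) → 'J' (except NameError) → 'V' (after the try/except). Output: DJV

Answer: DJV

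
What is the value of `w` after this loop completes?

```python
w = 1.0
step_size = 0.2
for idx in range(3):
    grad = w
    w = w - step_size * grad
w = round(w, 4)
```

Gradient descent: w = 1.0 * (1 - 0.2)^3
`w` takes the values: 1.0 → 0.8 → 0.64 → 0.512

Answer: 0.512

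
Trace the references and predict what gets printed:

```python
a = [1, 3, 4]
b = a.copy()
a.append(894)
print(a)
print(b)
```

Key concept: list.copy() creates independent copy.
Step by step:
`a = [1, 3, 4]` → a = [1, 3, 4]
`b = a.copy()` → b = [1, 3, 4]
`a.append(894)` → a = [1, 3, 4, 894]
`print(a)` → prints [1, 3, 4, 894]
`print(b)` → prints [1, 3, 4]

Answer:
[1, 3, 4, 894]
[1, 3, 4]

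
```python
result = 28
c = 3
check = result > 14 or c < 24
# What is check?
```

Trace:
`result = 28` → result = 28
`c = 3` → c = 3
`check = result > 14 or c < 24` → check = True
So check = True

Answer: True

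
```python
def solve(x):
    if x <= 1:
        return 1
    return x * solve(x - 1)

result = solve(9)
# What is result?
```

solve(9) = 9 * 8 * 7 * 6 * 5 * 4 * 3 * 2 * 1 = 362880

Answer: 362880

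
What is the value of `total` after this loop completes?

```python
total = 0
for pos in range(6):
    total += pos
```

Sum of 0 to 5 = 15
`total` takes the values: 0 → 1 → 3 → 6 → 10 → 15

Answer: 15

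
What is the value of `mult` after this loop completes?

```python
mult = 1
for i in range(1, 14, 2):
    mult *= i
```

Product of 1, 3, 5, ... up to 13
`mult` takes the values: 1 → 3 → 15 → 105 → 945 → 10395 → 135135

Answer: 135135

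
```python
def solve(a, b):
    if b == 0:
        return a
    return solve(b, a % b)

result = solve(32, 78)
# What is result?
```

solve(32, 78) -> solve(78, 32) -> solve(32, 14) -> solve(14, 4) -> solve(4, 2) -> solve(2, 0) -> 2

Answer: 2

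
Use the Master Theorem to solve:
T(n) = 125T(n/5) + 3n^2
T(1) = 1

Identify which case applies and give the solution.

a=125, b=5, f(n)=3n^2. log_5(125) = 3. Since c=2 < 3, Case 1 applies: T(n) = Θ(n^log_b(a)) = O(n^3).

Answer: O(n^3) - Case 1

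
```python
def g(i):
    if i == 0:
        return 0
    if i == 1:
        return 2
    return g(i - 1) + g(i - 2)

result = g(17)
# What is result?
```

Build up from base cases: g(0)=0, g(1)=2, g(2)=2, g(3)=4, g(4)=6, g(5)=10, g(6)=16, ..., g(17)=3194

Answer: 3194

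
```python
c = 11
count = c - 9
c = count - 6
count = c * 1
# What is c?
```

Trace:
`c = 11` → c = 11
`count = c - 9` → count = 2
`c = count - 6` → c = -4
`count = c * 1` → count = -4
So c = -4

Answer: -4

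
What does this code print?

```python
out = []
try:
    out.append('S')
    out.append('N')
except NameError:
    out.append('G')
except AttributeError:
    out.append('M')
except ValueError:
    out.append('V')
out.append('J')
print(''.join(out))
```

Execution trace: 'S' (try body) → 'N' (try body, no exception) → 'J' (after the try/except). Output: SNJ

Answer: SNJ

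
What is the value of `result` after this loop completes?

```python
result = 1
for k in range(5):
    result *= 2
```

2^5 = 32
`result` takes the values: 1 → 2 → 4 → 8 → 16 → 32

Answer: 32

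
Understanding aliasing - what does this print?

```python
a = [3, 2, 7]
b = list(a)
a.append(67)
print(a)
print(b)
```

Key concept: list() constructor creates copy.
Step by step:
`a = [3, 2, 7]` → a = [3, 2, 7]
`b = list(a)` → b = [3, 2, 7]
`a.append(67)` → a = [3, 2, 7, 67]
`print(a)` → prints [3, 2, 7, 67]
`print(b)` → prints [3, 2, 7]

Answer:
[3, 2, 7, 67]
[3, 2, 7]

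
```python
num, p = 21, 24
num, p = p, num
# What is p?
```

Trace:
`num, p = 21, 24` → num = 21; p = 24
`num, p = p, num` → num = 24; p = 21
So p = 21

Answer: 21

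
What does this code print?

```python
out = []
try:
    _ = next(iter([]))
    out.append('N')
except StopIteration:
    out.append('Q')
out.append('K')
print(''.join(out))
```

Execution trace: 'Q' (except StopIteration) → 'K' (after the try/except). Output: QK

Answer: QK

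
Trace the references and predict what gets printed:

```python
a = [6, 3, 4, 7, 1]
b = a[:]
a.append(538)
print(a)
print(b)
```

Key concept: slice [:] creates copy.
Step by step:
`a = [6, 3, 4, 7, 1]` → a = [6, 3, 4, 7, 1]
`b = a[:]` → b = [6, 3, 4, 7, 1]
`a.append(538)` → a = [6, 3, 4, 7, 1, 538]
`print(a)` → prints [6, 3, 4, 7, 1, 538]
`print(b)` → prints [6, 3, 4, 7, 1]

Answer:
[6, 3, 4, 7, 1, 538]
[6, 3, 4, 7, 1]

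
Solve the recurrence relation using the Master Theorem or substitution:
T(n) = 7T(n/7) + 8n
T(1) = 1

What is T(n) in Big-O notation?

By Master Theorem: a=7, b=7, f(n)=8n. Since log_7(7) = 1 and f(n) = Θ(n^1), Case 2 applies. T(n) = O(n log n).

Answer: O(n log n)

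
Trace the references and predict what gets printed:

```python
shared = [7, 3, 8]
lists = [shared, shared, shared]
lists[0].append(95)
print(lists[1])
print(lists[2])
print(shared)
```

Key concept: list of same reference.
Step by step:
`shared = [7, 3, 8]` → shared = [7, 3, 8]
`lists = [shared, shared, shared]` → lists = [[7, 3, 8], [7, 3, 8], [7, 3, 8]]
`lists[0].append(95)` → shared = [7, 3, 8, 95]; lists = [[7, 3, 8, 95], [7, 3, 8, 95], [7, 3, 8, 95]]
`print(lists[1])` → prints [7, 3, 8, 95]
`print(lists[2])` → prints [7, 3, 8, 95]
`print(shared)` → prints [7, 3, 8, 95]

Answer:
[7, 3, 8, 95]
[7, 3, 8, 95]
[7, 3, 8, 95]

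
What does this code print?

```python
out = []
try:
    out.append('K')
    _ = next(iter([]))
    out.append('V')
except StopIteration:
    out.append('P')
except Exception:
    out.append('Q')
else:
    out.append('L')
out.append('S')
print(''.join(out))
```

Execution trace: 'K' (try body) → 'P' (except StopIteration) → 'S' (after the try/except). Output: KPS

Answer: KPS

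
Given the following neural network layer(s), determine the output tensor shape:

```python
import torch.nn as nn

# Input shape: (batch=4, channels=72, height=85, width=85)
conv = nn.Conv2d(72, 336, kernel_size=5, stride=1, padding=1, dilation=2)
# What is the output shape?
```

Input: (4, 72, 85, 85) -> Output: (4, 336, 79, 79)

Answer: (4, 336, 79, 79)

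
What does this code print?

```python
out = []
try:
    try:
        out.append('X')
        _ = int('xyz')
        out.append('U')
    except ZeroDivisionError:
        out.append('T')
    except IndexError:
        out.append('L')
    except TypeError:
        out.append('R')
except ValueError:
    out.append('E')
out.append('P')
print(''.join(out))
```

Execution trace: 'X' (try body) → 'E' (outer except ValueError) → 'P' (after the try/except). Output: XEP

Answer: XEP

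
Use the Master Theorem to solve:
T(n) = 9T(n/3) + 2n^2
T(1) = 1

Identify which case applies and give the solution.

a=9, b=3, f(n)=2n^2. log_3(9) = 2. Since c=2 = 2, Case 2 applies: T(n) = Θ(n^log_b(a) · log n) = O(n^2 log n).

Answer: O(n^2 log n) - Case 2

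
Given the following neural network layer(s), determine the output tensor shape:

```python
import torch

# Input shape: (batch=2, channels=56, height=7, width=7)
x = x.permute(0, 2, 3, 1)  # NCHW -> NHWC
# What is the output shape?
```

Input: (2, 56, 7, 7) -> Output: (2, 7, 7, 56)

Answer: (2, 7, 7, 56)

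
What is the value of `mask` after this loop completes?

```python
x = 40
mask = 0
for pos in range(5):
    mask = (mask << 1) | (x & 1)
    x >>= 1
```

Reverse lowest 5 bits of 40
`mask` takes the values: 0 → 1 → 2

Answer: 2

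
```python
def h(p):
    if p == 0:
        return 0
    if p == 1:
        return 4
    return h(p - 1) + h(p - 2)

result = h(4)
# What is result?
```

Build up from base cases: h(0)=0, h(1)=4, h(2)=4, h(3)=8, h(4)=12

Answer: 12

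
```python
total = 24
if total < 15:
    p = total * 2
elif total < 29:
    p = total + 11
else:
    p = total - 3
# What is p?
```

Trace:
`total = 24` → total = 24
`if total < 15: ...` → total < 15 is False, total < 29 is True → p = 35
So p = 35

Answer: 35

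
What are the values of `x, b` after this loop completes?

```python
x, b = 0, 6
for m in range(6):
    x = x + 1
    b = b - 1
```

x goes 0→6, b goes 6→0
`x, b` takes the values: (0, 6) → (1, 6) → (1, 5) → (2, 5) → (2, 4) → (3, 4) → (3, 3) → (4, 3) → (4, 2) → (5, 2) → (5, 1) → (6, 1) → (6, 0)

Answer: 6, 0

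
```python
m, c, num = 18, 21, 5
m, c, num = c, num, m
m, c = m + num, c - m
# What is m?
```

Trace:
`m, c, num = 18, 21, 5` → m = 18; c = 21; num = 5
`m, c, num = c, num, m` → m = 21; c = 5; num = 18
`m, c = m + num, c - m` → m = 39; c = -16
So m = 39

Answer: 39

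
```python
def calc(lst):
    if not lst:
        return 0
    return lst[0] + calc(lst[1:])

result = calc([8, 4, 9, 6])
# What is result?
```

8 + 4 + 9 + 6 + 0 = 27

Answer: 27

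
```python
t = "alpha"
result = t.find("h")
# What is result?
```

Trace:
`t = "alpha"` → t = 'alpha'
`result = t.find("h")` → result = 3
So result = 3

Answer: 3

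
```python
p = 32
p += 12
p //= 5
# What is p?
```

Trace:
`p = 32` → p = 32
`p += 12` → p = 44
`p //= 5` → p = 8
So p = 8

Answer: 8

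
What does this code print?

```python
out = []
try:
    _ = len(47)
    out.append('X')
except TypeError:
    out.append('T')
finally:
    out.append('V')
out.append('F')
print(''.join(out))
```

Execution trace: 'T' (except TypeError) → 'V' (finally) → 'F' (after the try/except). Output: TVF

Answer: TVF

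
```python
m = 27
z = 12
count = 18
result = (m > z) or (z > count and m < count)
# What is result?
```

Trace:
`m = 27` → m = 27
`z = 12` → z = 12
`count = 18` → count = 18
`result = (m > z) or (z > count and m < count)` → result = True
So result = True

Answer: True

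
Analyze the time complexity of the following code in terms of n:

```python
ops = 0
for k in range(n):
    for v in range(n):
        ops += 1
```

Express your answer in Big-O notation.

Each loop level contributes: n × n. Multiplying the contributions gives O(n^2).

Answer: O(n^2)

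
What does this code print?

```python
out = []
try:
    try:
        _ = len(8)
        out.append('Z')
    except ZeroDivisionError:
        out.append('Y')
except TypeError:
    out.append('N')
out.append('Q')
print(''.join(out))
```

Execution trace: 'N' (outer except TypeError) → 'Q' (after the try/except). Output: NQ

Answer: NQ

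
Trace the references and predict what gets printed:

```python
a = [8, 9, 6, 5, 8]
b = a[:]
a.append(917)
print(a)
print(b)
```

Key concept: slice [:] creates copy.
Step by step:
`a = [8, 9, 6, 5, 8]` → a = [8, 9, 6, 5, 8]
`b = a[:]` → b = [8, 9, 6, 5, 8]
`a.append(917)` → a = [8, 9, 6, 5, 8, 917]
`print(a)` → prints [8, 9, 6, 5, 8, 917]
`print(b)` → prints [8, 9, 6, 5, 8]

Answer:
[8, 9, 6, 5, 8, 917]
[8, 9, 6, 5, 8]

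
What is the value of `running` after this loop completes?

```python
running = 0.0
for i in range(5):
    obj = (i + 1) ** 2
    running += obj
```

Sum of squared losses 1² + 2² + ... + 5²
`running` takes the values: 0.0 → 1.0 → 5.0 → 14.0 → 30.0 → 55.0

Answer: 55.0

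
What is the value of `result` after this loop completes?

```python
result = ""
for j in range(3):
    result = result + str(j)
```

Concatenate digits 0 to 2
`result` takes the values: "" → "0" → "01" → "012"

Answer: "012"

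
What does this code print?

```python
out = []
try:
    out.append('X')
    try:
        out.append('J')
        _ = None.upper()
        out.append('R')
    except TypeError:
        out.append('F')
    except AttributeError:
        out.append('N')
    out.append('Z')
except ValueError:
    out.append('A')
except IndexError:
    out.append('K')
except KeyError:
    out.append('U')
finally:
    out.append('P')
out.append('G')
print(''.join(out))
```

Execution trace: 'X' (try body) → 'J' (inner try body) → 'N' (inner except AttributeError) → 'Z' (try body, no exception) → 'P' (finally) → 'G' (after the try/except). Output: XJNZPG

Answer: XJNZPG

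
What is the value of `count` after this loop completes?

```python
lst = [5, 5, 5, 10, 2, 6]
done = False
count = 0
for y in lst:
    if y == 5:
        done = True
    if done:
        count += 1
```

Count elements after first 5 in [5, 5, 5, 10, 2, 6]
`count` takes the values: 0 → 1 → 2 → 3 → 4 → 5 → 6

Answer: 6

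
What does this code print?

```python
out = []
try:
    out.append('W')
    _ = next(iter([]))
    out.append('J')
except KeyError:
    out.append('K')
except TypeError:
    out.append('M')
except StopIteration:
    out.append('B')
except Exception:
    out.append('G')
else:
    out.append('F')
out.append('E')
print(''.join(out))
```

Execution trace: 'W' (try body) → 'B' (except StopIteration) → 'E' (after the try/except). Output: WBE

Answer: WBE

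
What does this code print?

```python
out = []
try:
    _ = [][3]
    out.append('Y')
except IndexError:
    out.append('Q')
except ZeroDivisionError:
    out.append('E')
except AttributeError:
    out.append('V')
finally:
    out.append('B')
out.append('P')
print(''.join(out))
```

Execution trace: 'Q' (except IndexError) → 'B' (finally) → 'P' (after the try/except). Output: QBP

Answer: QBP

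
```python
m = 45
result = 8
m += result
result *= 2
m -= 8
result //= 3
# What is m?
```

Trace:
`m = 45` → m = 45
`result = 8` → result = 8
`m += result` → m = 53
`result *= 2` → result = 16
`m -= 8` → m = 45
`result //= 3` → result = 5
So m = 45

Answer: 45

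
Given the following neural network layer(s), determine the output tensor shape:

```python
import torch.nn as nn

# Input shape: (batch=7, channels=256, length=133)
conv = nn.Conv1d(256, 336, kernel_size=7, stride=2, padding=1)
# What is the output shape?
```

Input: (7, 256, 133) -> Output: (7, 336, 65)

Answer: (7, 336, 65)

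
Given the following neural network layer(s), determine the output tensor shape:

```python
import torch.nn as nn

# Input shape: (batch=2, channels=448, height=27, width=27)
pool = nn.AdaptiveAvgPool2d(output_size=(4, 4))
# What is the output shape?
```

Input: (2, 448, 27, 27) -> Output: (2, 448, 4, 4)

Answer: (2, 448, 4, 4)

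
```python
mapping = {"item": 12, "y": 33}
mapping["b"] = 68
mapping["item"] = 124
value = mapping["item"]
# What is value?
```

Trace:
`mapping = {"item": 12, "y": 33}` → mapping = {'item': 12, 'y': 33}
`mapping["b"] = 68` → mapping = {'item': 12, 'y': 33, 'b': 68}
`mapping["item"] = 124` → mapping = {'item': 124, 'y': 33, 'b': 68}
`value = mapping["item"]` → value = 124
So value = 124

Answer: 124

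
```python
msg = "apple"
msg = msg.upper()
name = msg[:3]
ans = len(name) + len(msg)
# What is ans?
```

Trace:
`msg = "apple"` → msg = 'apple'
`msg = msg.upper()` → msg = 'APPLE'
`name = msg[:3]` → name = 'APP'
`ans = len(name) + len(msg)` → ans = 8
So ans = 8

Answer: 8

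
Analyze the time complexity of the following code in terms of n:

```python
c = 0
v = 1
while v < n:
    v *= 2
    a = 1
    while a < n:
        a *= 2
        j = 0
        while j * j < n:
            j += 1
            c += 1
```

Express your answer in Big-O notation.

Each loop level contributes: log n × log n × √n. Multiplying the contributions gives O(√n log² n).

Answer: O(√n log² n)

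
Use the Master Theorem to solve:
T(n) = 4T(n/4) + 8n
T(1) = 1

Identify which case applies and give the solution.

a=4, b=4, f(n)=8n. log_4(4) = 1. Since c=1 = 1, Case 2 applies: T(n) = Θ(n^log_b(a) · log n) = O(n log n).

Answer: O(n log n) - Case 2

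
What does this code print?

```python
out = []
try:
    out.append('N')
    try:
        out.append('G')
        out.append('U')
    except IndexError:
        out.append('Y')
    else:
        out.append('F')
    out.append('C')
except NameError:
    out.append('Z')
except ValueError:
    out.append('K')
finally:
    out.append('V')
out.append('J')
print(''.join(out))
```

Execution trace: 'N' (try body) → 'G' (inner try body) → 'U' (inner try body, no exception) → 'F' (inner else) → 'C' (try body, no exception) → 'V' (finally) → 'J' (after the try/except). Output: NGUFCVJ

Answer: NGUFCVJ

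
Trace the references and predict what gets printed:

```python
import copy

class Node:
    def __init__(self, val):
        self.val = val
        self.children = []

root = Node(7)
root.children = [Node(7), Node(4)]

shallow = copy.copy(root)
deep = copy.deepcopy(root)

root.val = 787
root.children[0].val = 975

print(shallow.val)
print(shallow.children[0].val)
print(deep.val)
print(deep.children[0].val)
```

Key concept: deep copy with custom objects.
Step by step:
`root = Node(7)` → root = Node(val=7, children=[])
`root.children = [Node(7), Node(4)]` → root = Node(val=7, children=[Node(val=7, children=[]), Node(val=4, children=[])])
`shallow = copy.copy(root)` → shallow = Node(val=7, children=[Node(val=7, children=[]), Node(val=4, children=[])])
`deep = copy.deepcopy(root)` → deep = Node(val=7, children=[Node(val=7, children=[]), Node(val=4, children=[])])
`root.val = 787` → root = Node(val=787, children=[Node(val=7, children=[]), Node(val=4, children=[])])
`root.children[0].val = 975` → root = Node(val=787, children=[Node(val=975, children=[]), Node(val=4, children=[])]); shallow = Node(val=7, children=[Node(val=975, children=[]), Node(val=4, children=[])])
`print(shallow.val)` → prints 7
`print(shallow.children[0].val)` → prints 975
`print(deep.val)` → prints 7
`print(deep.children[0].val)` → prints 7

Answer:
7
975
7
7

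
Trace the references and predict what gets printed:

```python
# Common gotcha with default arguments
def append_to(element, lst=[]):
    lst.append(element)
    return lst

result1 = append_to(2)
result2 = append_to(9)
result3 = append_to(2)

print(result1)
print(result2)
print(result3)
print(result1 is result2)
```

Key concept: mutable default argument gotcha.
Step by step:
`result1 = append_to(2)` → result1 = [2]
`result2 = append_to(9)` → result1 = [2, 9] (same object as result2); result2 = [2, 9] (same object as result1)
`result3 = append_to(2)` → result1 = [2, 9, 2] (same object as result2, result3); result2 = [2, 9, 2] (same object as result1, result3); result3 = [2, 9, 2] (same object as result1, result2)
`print(result1)` → prints [2, 9, 2]
`print(result2)` → prints [2, 9, 2]
`print(result3)` → prints [2, 9, 2]
`print(result1 is result2)` → prints True

Answer:
[2, 9, 2]
[2, 9, 2]
[2, 9, 2]
True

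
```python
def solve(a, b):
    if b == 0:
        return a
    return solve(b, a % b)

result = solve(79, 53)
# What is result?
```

solve(79, 53) -> solve(53, 26) -> solve(26, 1) -> solve(1, 0) -> 1

Answer: 1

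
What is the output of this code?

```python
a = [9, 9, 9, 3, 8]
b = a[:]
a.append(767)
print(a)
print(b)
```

Key concept: slice [:] creates copy.
Step by step:
`a = [9, 9, 9, 3, 8]` → a = [9, 9, 9, 3, 8]
`b = a[:]` → b = [9, 9, 9, 3, 8]
`a.append(767)` → a = [9, 9, 9, 3, 8, 767]
`print(a)` → prints [9, 9, 9, 3, 8, 767]
`print(b)` → prints [9, 9, 9, 3, 8]

Answer:
[9, 9, 9, 3, 8, 767]
[9, 9, 9, 3, 8]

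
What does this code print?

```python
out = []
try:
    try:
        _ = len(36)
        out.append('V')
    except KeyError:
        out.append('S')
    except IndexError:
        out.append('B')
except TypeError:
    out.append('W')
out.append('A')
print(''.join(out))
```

Execution trace: 'W' (outer except TypeError) → 'A' (after the try/except). Output: WA

Answer: WA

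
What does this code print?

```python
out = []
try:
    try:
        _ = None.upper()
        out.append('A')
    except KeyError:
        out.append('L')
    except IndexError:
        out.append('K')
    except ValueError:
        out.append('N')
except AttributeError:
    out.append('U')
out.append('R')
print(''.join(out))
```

Execution trace: 'U' (outer except AttributeError) → 'R' (after the try/except). Output: UR

Answer: UR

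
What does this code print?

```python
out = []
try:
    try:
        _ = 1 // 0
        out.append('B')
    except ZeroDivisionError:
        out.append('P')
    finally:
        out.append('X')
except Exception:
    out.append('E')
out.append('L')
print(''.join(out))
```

Execution trace: 'P' (inner except ZeroDivisionError) → 'X' (inner finally) → 'L' (after the try/except). Output: PXL

Answer: PXL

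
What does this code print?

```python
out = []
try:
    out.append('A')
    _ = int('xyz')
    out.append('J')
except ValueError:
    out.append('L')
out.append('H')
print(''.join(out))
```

Execution trace: 'A' (try body) → 'L' (except ValueError) → 'H' (after the try/except). Output: ALH

Answer: ALH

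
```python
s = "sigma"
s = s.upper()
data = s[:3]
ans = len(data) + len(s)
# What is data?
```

Trace:
`s = "sigma"` → s = 'sigma'
`s = s.upper()` → s = 'SIGMA'
`data = s[:3]` → data = 'SIG'
`ans = len(data) + len(s)` → ans = 8
So data = 'SIG'

Answer: 'SIG'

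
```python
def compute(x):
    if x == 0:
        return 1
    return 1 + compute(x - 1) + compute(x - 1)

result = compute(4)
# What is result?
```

compute(x) = 1 + 2·compute(x-1), compute(0)=1. Closed form: (1+1)·2^4 - 1 = 31.

Answer: 31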